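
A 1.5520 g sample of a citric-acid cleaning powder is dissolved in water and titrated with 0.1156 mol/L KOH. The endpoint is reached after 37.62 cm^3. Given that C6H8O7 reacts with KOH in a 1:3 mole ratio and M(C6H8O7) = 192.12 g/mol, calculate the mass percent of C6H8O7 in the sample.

n(KOH) = 0.1156 x 0.03762 = 0.004349 mol.
n(C6H8O7) = 0.004349 / 3 = 0.001450 mol.
mass of C6H8O7 = 0.001450 x 192.12 = 0.2785 g.
% purity = 0.2785 / 1.5520 x 100 = 17.9%.

17.9%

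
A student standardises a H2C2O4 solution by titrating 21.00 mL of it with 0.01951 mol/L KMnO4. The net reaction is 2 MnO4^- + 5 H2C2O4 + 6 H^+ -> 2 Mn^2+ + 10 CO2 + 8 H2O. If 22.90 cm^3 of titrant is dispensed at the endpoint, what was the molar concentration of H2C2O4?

n(KMnO4) = 0.01951 x 0.02290 = 0.0004468 mol.
From the balanced equation, 2 mol KMnO4 reacts with 5 mol H2C2O4, so n(H2C2O4) = 0.0004468 x 5/2 = 0.001117 mol.
[H2C2O4] = 0.001117 / 0.02100 L = 0.0532 M.

0.0532 M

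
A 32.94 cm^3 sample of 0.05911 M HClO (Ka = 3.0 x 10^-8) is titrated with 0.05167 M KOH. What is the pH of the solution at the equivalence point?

9.98

n(HClO) = 0.05911 x 0.03294 = 0.001947 mol; V(KOH) at equivalence = 0.001947/0.05167 = 0.03768 L.
At equivalence all the acid is converted to ClO-; total volume = 0.03294 + 0.03768 = 0.07062 L, so [ClO-] = 0.001947/0.07062 = 0.02757 M.
Kb = Kw/Ka = 1.0e-14 / 3.0 x 10^-8 = 3.33e-7.
[OH^-] = sqrt(Kb x [ClO-]) = sqrt(3.33e-7 x 0.02757) = 9.59e-5 M.
pOH = 4.02, so pH = 14.00 - 4.02 = 9.98.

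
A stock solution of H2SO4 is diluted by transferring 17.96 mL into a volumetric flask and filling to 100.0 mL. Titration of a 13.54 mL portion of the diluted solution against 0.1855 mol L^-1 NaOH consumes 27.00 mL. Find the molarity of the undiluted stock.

1.03 M

n(NaOH) = 0.1855 x 0.02700 = 0.005008 mol.
n(H2SO4) in the aliquot = 0.005008 x 1/2 = 0.002504 mol.
[diluted H2SO4] = 0.002504 / 0.01354 = 0.1850 M.
Dilution factor = 100.0/17.96 = 5.568, so [stock] = 0.1850 x 5.568 = 1.03 M.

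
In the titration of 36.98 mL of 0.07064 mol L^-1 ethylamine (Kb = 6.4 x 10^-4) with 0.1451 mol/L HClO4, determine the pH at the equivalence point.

6.06

n(C2H5NH2) = 0.07064 x 0.03698 = 0.002612 mol; V(HClO4) at equivalence = 0.002612/0.1451 = 0.01800 L.
At equivalence the base is fully converted to C2H5NH3+; total volume = 0.05498 L, so [C2H5NH3+] = 0.002612/0.05498 = 0.04751 M.
Ka(C2H5NH3+) = Kw/Kb = 1.0e-14 / 6.4 x 10^-4 = 1.56e-11.
[H^+] = sqrt(Ka x [C2H5NH3+]) = sqrt(1.56e-11 x 0.04751) = 8.62e-7 M.
pH = -log(8.62e-7) = 6.06.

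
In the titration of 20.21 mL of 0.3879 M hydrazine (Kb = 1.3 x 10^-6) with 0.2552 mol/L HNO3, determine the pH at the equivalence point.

n(N2H4) = 0.3879 x 0.02021 = 0.007839 mol; V(HNO3) at equivalence = 0.007839/0.2552 = 0.03072 L.
At equivalence the base is fully converted to N2H5+; total volume = 0.05093 L, so [N2H5+] = 0.007839/0.05093 = 0.1539 M.
Ka(N2H5+) = Kw/Kb = 1.0e-14 / 1.3 x 10^-6 = 7.69e-9.
[H^+] = sqrt(Ka x [N2H5+]) = sqrt(7.69e-9 x 0.1539) = 3.44e-5 M.
pH = -log(3.44e-5) = 4.46.

4.46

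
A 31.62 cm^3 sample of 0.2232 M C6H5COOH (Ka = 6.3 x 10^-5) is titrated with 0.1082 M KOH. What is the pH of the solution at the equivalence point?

n(C6H5COOH) = 0.2232 x 0.03162 = 0.007058 mol; V(KOH) at equivalence = 0.007058/0.1082 = 0.06523 L.
At equivalence all the acid is converted to C6H5COO-; total volume = 0.03162 + 0.06523 = 0.09685 L, so [C6H5COO-] = 0.007058/0.09685 = 0.07287 M.
Kb = Kw/Ka = 1.0e-14 / 6.3 x 10^-5 = 1.59e-10.
[OH^-] = sqrt(Kb x [C6H5COO-]) = sqrt(1.59e-10 x 0.07287) = 3.40e-6 M.
pOH = 5.47, so pH = 14.00 - 5.47 = 8.53.

8.53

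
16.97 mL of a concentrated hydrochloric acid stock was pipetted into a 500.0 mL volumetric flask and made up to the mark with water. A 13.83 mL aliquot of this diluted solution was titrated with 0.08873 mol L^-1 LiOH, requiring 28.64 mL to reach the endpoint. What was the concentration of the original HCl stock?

5.41 M

n(LiOH) = 0.08873 x 0.02864 = 0.002541 mol.
n(HCl) in the aliquot = 0.002541 mol.
[diluted HCl] = 0.002541 / 0.01383 = 0.1837 M.
Dilution factor = 500.0/16.97 = 29.46, so [stock] = 0.1837 x 29.46 = 5.41 M.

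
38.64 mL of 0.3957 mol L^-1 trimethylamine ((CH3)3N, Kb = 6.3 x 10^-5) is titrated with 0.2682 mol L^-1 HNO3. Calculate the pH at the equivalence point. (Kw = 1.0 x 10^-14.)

n((CH3)3N) = 0.3957 x 0.03864 = 0.01529 mol; V(HNO3) at equivalence = 0.01529/0.2682 = 0.05701 L.
At equivalence the base is fully converted to (CH3)3NH+; total volume = 0.09565 L, so [(CH3)3NH+] = 0.01529/0.09565 = 0.1599 M.
Ka((CH3)3NH+) = Kw/Kb = 1.0e-14 / 6.3 x 10^-5 = 1.59e-10.
[H^+] = sqrt(Ka x [(CH3)3NH+]) = sqrt(1.59e-10 x 0.1599) = 5.04e-6 M.
pH = -log(5.04e-6) = 5.30.

5.30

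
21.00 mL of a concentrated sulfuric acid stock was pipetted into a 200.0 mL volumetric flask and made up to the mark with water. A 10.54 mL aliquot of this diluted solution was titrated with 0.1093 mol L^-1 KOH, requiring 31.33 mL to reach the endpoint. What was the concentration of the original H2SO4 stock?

n(KOH) = 0.1093 x 0.03133 = 0.003424 mol.
n(H2SO4) in the aliquot = 0.003424 x 1/2 = 0.001712 mol.
[diluted H2SO4] = 0.001712 / 0.01054 = 0.1624 M.
Dilution factor = 200.0/21.00 = 9.524, so [stock] = 0.1624 x 9.524 = 1.55 M.

1.55 M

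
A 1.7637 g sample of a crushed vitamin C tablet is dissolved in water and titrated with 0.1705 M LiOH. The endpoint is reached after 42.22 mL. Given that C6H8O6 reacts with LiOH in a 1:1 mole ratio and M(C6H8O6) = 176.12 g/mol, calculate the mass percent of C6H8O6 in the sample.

n(LiOH) = 0.1705 x 0.04222 = 0.007199 mol.
n(C6H8O6) = 0.007199 / 1 = 0.007199 mol.
mass of C6H8O6 = 0.007199 x 176.12 = 1.268 g.
% purity = 1.268 / 1.7637 x 100 = 71.9%.

71.9%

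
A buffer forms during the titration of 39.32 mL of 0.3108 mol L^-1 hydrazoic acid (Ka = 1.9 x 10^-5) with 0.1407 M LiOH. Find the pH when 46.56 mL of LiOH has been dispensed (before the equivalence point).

4.78

Initial n(HN3) = 0.3108 x 0.03932 = 0.01222 mol.
n(LiOH) added = 0.1407 x 0.04656 = 0.006551 mol, converting that many moles of HN3 to N3-.
Remaining n(HN3) = 0.005670 mol; n(N3-) = 0.006551 mol.
By Henderson-Hasselbalch, pH = pKa + log([A^-]/[HA]) = 4.72 + log(0.006551/0.005670) = 4.72 + (+0.06) = 4.78.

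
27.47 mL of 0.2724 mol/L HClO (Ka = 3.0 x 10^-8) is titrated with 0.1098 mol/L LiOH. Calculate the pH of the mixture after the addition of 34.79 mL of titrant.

7.54

Initial n(HClO) = 0.2724 x 0.02747 = 0.007483 mol.
n(LiOH) added = 0.1098 x 0.03479 = 0.003820 mol, converting that many moles of HClO to ClO-.
Remaining n(HClO) = 0.003663 mol; n(ClO-) = 0.003820 mol.
By Henderson-Hasselbalch, pH = pKa + log([A^-]/[HA]) = 7.52 + log(0.003820/0.003663) = 7.52 + (+0.02) = 7.54.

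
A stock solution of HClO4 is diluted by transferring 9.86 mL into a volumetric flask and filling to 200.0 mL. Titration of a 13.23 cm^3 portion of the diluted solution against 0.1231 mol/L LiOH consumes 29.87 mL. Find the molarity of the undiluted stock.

n(LiOH) = 0.1231 x 0.02987 = 0.003677 mol.
n(HClO4) in the aliquot = 0.003677 mol.
[diluted HClO4] = 0.003677 / 0.01323 = 0.2779 M.
Dilution factor = 200.0/9.860 = 20.28, so [stock] = 0.2779 x 20.28 = 5.64 M.

5.64 M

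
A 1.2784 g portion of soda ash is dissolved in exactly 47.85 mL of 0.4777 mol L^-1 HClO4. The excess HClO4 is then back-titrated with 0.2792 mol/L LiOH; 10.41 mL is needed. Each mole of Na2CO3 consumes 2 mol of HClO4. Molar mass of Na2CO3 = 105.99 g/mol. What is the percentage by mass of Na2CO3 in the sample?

Total n(HClO4) added = 0.4777 x 0.04785 = 0.02286 mol.
n(LiOH) used = 0.2792 x 0.01041 = 0.002906 mol, which equals the excess n(HClO4).
So n(HClO4) consumed by the sample = 0.02286 - 0.002906 = 0.01995 mol.
n(Na2CO3) = 0.01995 / 2 = 0.009976 mol.
mass Na2CO3 = 0.009976 x 105.99 = 1.057 g, so %Na2CO3 = 1.057/1.2784 x 100 = 82.7%.

82.7%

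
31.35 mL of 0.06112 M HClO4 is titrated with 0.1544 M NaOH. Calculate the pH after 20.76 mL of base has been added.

n(acid) = 0.06112 x 0.03135 = 0.001916 mol; n(NaOH) added = 0.1544 x 0.02076 = 0.003205 mol.
Base is in excess by 0.003205 - 0.001916 = 0.001289 mol in a total volume of 0.05211 L.
[OH^-] = 0.001289/0.05211 = 0.02474 M, so pOH = 1.61 and pH = 14.00 - 1.61 = 12.39.

12.39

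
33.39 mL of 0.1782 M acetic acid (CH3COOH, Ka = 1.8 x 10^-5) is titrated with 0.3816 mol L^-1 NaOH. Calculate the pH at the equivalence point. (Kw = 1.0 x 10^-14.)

8.91

n(CH3COOH) = 0.1782 x 0.03339 = 0.005950 mol; V(NaOH) at equivalence = 0.005950/0.3816 = 0.01559 L.
At equivalence all the acid is converted to CH3COO-; total volume = 0.03339 + 0.01559 = 0.04898 L, so [CH3COO-] = 0.005950/0.04898 = 0.1215 M.
Kb = Kw/Ka = 1.0e-14 / 1.8 x 10^-5 = 5.56e-10.
[OH^-] = sqrt(Kb x [CH3COO-]) = sqrt(5.56e-10 x 0.1215) = 8.21e-6 M.
pOH = 5.09, so pH = 14.00 - 5.09 = 8.91.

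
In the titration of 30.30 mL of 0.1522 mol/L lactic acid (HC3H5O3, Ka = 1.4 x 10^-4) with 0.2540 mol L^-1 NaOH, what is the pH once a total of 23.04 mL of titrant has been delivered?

n(acid) = 0.1522 x 0.03030 = 0.004612 mol; n(NaOH) added = 0.2540 x 0.02304 = 0.005852 mol.
Base is in excess by 0.005852 - 0.004612 = 0.001240 mol in a total volume of 0.05334 L.
[OH^-] = 0.001240/0.05334 = 0.02326 M, so pOH = 1.63 and pH = 14.00 - 1.63 = 12.37.

12.37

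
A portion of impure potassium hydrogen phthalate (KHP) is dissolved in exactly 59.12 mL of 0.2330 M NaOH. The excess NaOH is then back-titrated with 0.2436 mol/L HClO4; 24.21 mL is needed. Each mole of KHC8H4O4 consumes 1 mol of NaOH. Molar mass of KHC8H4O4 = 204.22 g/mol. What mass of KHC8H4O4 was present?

Total n(NaOH) added = 0.2330 x 0.05912 = 0.01377 mol.
n(HClO4) used = 0.2436 x 0.02421 = 0.005898 mol, which equals the excess n(NaOH).
So n(NaOH) consumed by the sample = 0.01377 - 0.005898 = 0.007877 mol.
n(KHC8H4O4) = 0.007877 / 1 = 0.007877 mol.
mass = 0.007877 mol x 204.22 g/mol = 1.61 g.

1.61 g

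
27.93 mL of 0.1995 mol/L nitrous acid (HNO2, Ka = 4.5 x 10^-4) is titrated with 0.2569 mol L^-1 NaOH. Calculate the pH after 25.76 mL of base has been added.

n(acid) = 0.1995 x 0.02793 = 0.005572 mol; n(NaOH) added = 0.2569 x 0.02576 = 0.006618 mol.
Base is in excess by 0.006618 - 0.005572 = 0.001046 mol in a total volume of 0.05369 L.
[OH^-] = 0.001046/0.05369 = 0.01948 M, so pOH = 1.71 and pH = 14.00 - 1.71 = 12.29.

12.29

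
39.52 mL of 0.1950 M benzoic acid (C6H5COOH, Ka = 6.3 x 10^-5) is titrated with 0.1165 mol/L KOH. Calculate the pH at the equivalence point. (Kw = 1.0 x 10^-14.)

n(C6H5COOH) = 0.1950 x 0.03952 = 0.007706 mol; V(KOH) at equivalence = 0.007706/0.1165 = 0.06615 L.
At equivalence all the acid is converted to C6H5COO-; total volume = 0.03952 + 0.06615 = 0.1057 L, so [C6H5COO-] = 0.007706/0.1057 = 0.07293 M.
Kb = Kw/Ka = 1.0e-14 / 6.3 x 10^-5 = 1.59e-10.
[OH^-] = sqrt(Kb x [C6H5COO-]) = sqrt(1.59e-10 x 0.07293) = 3.40e-6 M.
pOH = 5.47, so pH = 14.00 - 5.47 = 8.53.

8.53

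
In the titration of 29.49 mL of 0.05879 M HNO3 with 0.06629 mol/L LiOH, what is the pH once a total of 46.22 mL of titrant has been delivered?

n(acid) = 0.05879 x 0.02949 = 0.001734 mol; n(LiOH) added = 0.06629 x 0.04622 = 0.003064 mol.
Base is in excess by 0.003064 - 0.001734 = 0.001330 mol in a total volume of 0.07571 L.
[OH^-] = 0.001330/0.07571 = 0.01757 M, so pOH = 1.76 and pH = 14.00 - 1.76 = 12.24.

12.24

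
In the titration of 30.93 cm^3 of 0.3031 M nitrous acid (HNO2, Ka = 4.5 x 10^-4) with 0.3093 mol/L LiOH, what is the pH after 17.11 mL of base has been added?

Initial n(HNO2) = 0.3031 x 0.03093 = 0.009375 mol.
n(LiOH) added = 0.3093 x 0.01711 = 0.005292 mol, converting that many moles of HNO2 to NO2-.
Remaining n(HNO2) = 0.004083 mol; n(NO2-) = 0.005292 mol.
By Henderson-Hasselbalch, pH = pKa + log([A^-]/[HA]) = 3.35 + log(0.005292/0.004083) = 3.35 + (+0.11) = 3.46.

3.46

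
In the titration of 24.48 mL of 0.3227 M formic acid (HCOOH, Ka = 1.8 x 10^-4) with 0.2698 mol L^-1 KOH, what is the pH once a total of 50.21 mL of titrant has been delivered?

n(acid) = 0.3227 x 0.02448 = 0.007900 mol; n(KOH) added = 0.2698 x 0.05021 = 0.01355 mol.
Base is in excess by 0.01355 - 0.007900 = 0.005647 mol in a total volume of 0.07469 L.
[OH^-] = 0.005647/0.07469 = 0.07561 M, so pOH = 1.12 and pH = 14.00 - 1.12 = 12.88.

12.88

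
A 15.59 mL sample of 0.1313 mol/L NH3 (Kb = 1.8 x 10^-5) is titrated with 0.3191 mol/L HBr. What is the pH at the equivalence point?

n(NH3) = 0.1313 x 0.01559 = 0.002047 mol; V(HBr) at equivalence = 0.002047/0.3191 = 0.006415 L.
At equivalence the base is fully converted to NH4+; total volume = 0.02200 L, so [NH4+] = 0.002047/0.02200 = 0.09302 M.
Ka(NH4+) = Kw/Kb = 1.0e-14 / 1.8 x 10^-5 = 5.56e-10.
[H^+] = sqrt(Ka x [NH4+]) = sqrt(5.56e-10 x 0.09302) = 7.19e-6 M.
pH = -log(7.19e-6) = 5.14.

5.14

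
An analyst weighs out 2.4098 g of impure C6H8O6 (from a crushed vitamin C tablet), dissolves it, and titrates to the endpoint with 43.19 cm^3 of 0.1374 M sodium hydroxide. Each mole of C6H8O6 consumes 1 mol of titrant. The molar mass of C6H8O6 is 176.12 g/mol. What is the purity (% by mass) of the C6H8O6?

43.4%

n(NaOH) = 0.1374 x 0.04319 = 0.005934 mol.
n(C6H8O6) = 0.005934 / 1 = 0.005934 mol.
mass of C6H8O6 = 0.005934 x 176.12 = 1.045 g.
% purity = 1.045 / 2.4098 x 100 = 43.4%.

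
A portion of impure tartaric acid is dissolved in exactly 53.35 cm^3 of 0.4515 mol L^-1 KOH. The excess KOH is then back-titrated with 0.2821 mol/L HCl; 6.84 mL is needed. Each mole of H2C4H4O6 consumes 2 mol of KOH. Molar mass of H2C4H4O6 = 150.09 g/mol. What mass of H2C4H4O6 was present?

1.66 g

Total n(KOH) added = 0.4515 x 0.05335 = 0.02409 mol.
n(HCl) used = 0.2821 x 0.006840 = 0.001930 mol, which equals the excess n(KOH).
So n(KOH) consumed by the sample = 0.02409 - 0.001930 = 0.02216 mol.
n(H2C4H4O6) = 0.02216 / 2 = 0.01108 mol.
mass = 0.01108 mol x 150.09 g/mol = 1.66 g.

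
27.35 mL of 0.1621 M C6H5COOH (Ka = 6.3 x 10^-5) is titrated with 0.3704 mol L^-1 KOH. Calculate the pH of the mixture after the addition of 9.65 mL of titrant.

4.82

Initial n(C6H5COOH) = 0.1621 x 0.02735 = 0.004433 mol.
n(KOH) added = 0.3704 x 0.009650 = 0.003574 mol, converting that many moles of C6H5COOH to C6H5COO-.
Remaining n(C6H5COOH) = 0.0008591 mol; n(C6H5COO-) = 0.003574 mol.
By Henderson-Hasselbalch, pH = pKa + log([A^-]/[HA]) = 4.20 + log(0.003574/0.0008591) = 4.20 + (+0.62) = 4.82.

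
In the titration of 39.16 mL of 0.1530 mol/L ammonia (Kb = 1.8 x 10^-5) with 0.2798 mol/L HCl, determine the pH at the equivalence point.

n(NH3) = 0.1530 x 0.03916 = 0.005991 mol; V(HCl) at equivalence = 0.005991/0.2798 = 0.02141 L.
At equivalence the base is fully converted to NH4+; total volume = 0.06057 L, so [NH4+] = 0.005991/0.06057 = 0.09891 M.
Ka(NH4+) = Kw/Kb = 1.0e-14 / 1.8 x 10^-5 = 5.56e-10.
[H^+] = sqrt(Ka x [NH4+]) = sqrt(5.56e-10 x 0.09891) = 7.41e-6 M.
pH = -log(7.41e-6) = 5.13.

5.13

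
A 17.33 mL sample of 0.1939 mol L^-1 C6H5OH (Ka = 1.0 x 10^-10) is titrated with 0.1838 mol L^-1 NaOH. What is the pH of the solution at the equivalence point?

11.49

n(C6H5OH) = 0.1939 x 0.01733 = 0.003360 mol; V(NaOH) at equivalence = 0.003360/0.1838 = 0.01828 L.
At equivalence all the acid is converted to C6H5O-; total volume = 0.01733 + 0.01828 = 0.03561 L, so [C6H5O-] = 0.003360/0.03561 = 0.09436 M.
Kb = Kw/Ka = 1.0e-14 / 1.0 x 10^-10 = 0.000100.
[OH^-] = sqrt(Kb x [C6H5O-]) = sqrt(0.000100 x 0.09436) = 0.00307 M.
pOH = 2.51, so pH = 14.00 - 2.51 = 11.49.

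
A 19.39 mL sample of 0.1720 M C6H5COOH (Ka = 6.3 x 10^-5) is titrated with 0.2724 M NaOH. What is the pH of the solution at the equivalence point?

n(C6H5COOH) = 0.1720 x 0.01939 = 0.003335 mol; V(NaOH) at equivalence = 0.003335/0.2724 = 0.01224 L.
At equivalence all the acid is converted to C6H5COO-; total volume = 0.01939 + 0.01224 = 0.03163 L, so [C6H5COO-] = 0.003335/0.03163 = 0.1054 M.
Kb = Kw/Ka = 1.0e-14 / 6.3 x 10^-5 = 1.59e-10.
[OH^-] = sqrt(Kb x [C6H5COO-]) = sqrt(1.59e-10 x 0.1054) = 4.09e-6 M.
pOH = 5.39, so pH = 14.00 - 5.39 = 8.61.

8.61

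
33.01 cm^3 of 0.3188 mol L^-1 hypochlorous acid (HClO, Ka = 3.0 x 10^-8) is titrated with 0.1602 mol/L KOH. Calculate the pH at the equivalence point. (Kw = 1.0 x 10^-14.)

10.28

n(HClO) = 0.3188 x 0.03301 = 0.01052 mol; V(KOH) at equivalence = 0.01052/0.1602 = 0.06569 L.
At equivalence all the acid is converted to ClO-; total volume = 0.03301 + 0.06569 = 0.09870 L, so [ClO-] = 0.01052/0.09870 = 0.1066 M.
Kb = Kw/Ka = 1.0e-14 / 3.0 x 10^-8 = 3.33e-7.
[OH^-] = sqrt(Kb x [ClO-]) = sqrt(3.33e-7 x 0.1066) = 0.000189 M.
pOH = 3.72, so pH = 14.00 - 3.72 = 10.28.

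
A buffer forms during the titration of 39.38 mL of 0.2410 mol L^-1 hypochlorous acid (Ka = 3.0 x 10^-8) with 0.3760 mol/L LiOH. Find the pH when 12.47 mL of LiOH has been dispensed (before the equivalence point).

Initial n(HClO) = 0.2410 x 0.03938 = 0.009491 mol.
n(LiOH) added = 0.3760 x 0.01247 = 0.004689 mol, converting that many moles of HClO to ClO-.
Remaining n(HClO) = 0.004802 mol; n(ClO-) = 0.004689 mol.
By Henderson-Hasselbalch, pH = pKa + log([A^-]/[HA]) = 7.52 + log(0.004689/0.004802) = 7.52 + (-0.01) = 7.51.

7.51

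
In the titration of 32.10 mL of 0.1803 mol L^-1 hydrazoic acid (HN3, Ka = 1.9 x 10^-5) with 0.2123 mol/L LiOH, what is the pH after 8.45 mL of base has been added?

Initial n(HN3) = 0.1803 x 0.03210 = 0.005788 mol.
n(LiOH) added = 0.2123 x 0.008450 = 0.001794 mol, converting that many moles of HN3 to N3-.
Remaining n(HN3) = 0.003994 mol; n(N3-) = 0.001794 mol.
By Henderson-Hasselbalch, pH = pKa + log([A^-]/[HA]) = 4.72 + log(0.001794/0.003994) = 4.72 + (-0.35) = 4.37.

4.37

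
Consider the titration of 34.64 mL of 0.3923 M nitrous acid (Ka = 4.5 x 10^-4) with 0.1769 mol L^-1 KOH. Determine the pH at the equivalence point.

n(HNO2) = 0.3923 x 0.03464 = 0.01359 mol; V(KOH) at equivalence = 0.01359/0.1769 = 0.07682 L.
At equivalence all the acid is converted to NO2-; total volume = 0.03464 + 0.07682 = 0.1115 L, so [NO2-] = 0.01359/0.1115 = 0.1219 M.
Kb = Kw/Ka = 1.0e-14 / 4.5 x 10^-4 = 2.22e-11.
[OH^-] = sqrt(Kb x [NO2-]) = sqrt(2.22e-11 x 0.1219) = 1.65e-6 M.
pOH = 5.78, so pH = 14.00 - 5.78 = 8.22.

8.22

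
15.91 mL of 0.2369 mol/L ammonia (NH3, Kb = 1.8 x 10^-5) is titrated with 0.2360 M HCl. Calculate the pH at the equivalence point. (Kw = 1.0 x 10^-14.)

n(NH3) = 0.2369 x 0.01591 = 0.003769 mol; V(HCl) at equivalence = 0.003769/0.2360 = 0.01597 L.
At equivalence the base is fully converted to NH4+; total volume = 0.03188 L, so [NH4+] = 0.003769/0.03188 = 0.1182 M.
Ka(NH4+) = Kw/Kb = 1.0e-14 / 1.8 x 10^-5 = 5.56e-10.
[H^+] = sqrt(Ka x [NH4+]) = sqrt(5.56e-10 x 0.1182) = 8.10e-6 M.
pH = -log(8.10e-6) = 5.09.

5.09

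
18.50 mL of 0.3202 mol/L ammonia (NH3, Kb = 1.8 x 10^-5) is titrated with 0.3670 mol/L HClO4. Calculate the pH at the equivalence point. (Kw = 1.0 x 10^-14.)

n(NH3) = 0.3202 x 0.01850 = 0.005924 mol; V(HClO4) at equivalence = 0.005924/0.3670 = 0.01614 L.
At equivalence the base is fully converted to NH4+; total volume = 0.03464 L, so [NH4+] = 0.005924/0.03464 = 0.1710 M.
Ka(NH4+) = Kw/Kb = 1.0e-14 / 1.8 x 10^-5 = 5.56e-10.
[H^+] = sqrt(Ka x [NH4+]) = sqrt(5.56e-10 x 0.1710) = 9.75e-6 M.
pH = -log(9.75e-6) = 5.01.

5.01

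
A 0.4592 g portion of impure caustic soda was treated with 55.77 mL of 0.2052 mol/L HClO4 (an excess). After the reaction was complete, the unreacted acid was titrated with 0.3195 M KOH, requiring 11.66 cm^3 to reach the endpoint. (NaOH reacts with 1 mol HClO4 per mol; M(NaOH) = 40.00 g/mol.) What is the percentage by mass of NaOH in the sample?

67.2%

Total n(HClO4) added = 0.2052 x 0.05577 = 0.01144 mol.
n(KOH) used = 0.3195 x 0.01166 = 0.003725 mol, which equals the excess n(HClO4).
So n(HClO4) consumed by the sample = 0.01144 - 0.003725 = 0.007719 mol.
n(NaOH) = 0.007719 / 1 = 0.007719 mol.
mass NaOH = 0.007719 x 40.00 = 0.3087 g, so %NaOH = 0.3087/0.4592 x 100 = 67.2%.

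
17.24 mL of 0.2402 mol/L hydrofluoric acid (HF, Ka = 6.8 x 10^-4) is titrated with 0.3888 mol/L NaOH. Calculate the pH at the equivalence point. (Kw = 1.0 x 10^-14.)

8.17

n(HF) = 0.2402 x 0.01724 = 0.004141 mol; V(NaOH) at equivalence = 0.004141/0.3888 = 0.01065 L.
At equivalence all the acid is converted to F-; total volume = 0.01724 + 0.01065 = 0.02789 L, so [F-] = 0.004141/0.02789 = 0.1485 M.
Kb = Kw/Ka = 1.0e-14 / 6.8 x 10^-4 = 1.47e-11.
[OH^-] = sqrt(Kb x [F-]) = sqrt(1.47e-11 x 0.1485) = 1.48e-6 M.
pOH = 5.83, so pH = 14.00 - 5.83 = 8.17.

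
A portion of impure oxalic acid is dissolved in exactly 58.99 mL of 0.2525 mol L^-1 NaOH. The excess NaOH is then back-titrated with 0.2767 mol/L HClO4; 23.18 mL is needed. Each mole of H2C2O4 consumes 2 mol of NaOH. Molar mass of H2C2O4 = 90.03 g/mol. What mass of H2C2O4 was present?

0.382 g

Total n(NaOH) added = 0.2525 x 0.05899 = 0.01489 mol.
n(HClO4) used = 0.2767 x 0.02318 = 0.006414 mol, which equals the excess n(NaOH).
So n(NaOH) consumed by the sample = 0.01489 - 0.006414 = 0.008481 mol.
n(H2C2O4) = 0.008481 / 2 = 0.004241 mol.
mass = 0.004241 mol x 90.03 g/mol = 0.382 g.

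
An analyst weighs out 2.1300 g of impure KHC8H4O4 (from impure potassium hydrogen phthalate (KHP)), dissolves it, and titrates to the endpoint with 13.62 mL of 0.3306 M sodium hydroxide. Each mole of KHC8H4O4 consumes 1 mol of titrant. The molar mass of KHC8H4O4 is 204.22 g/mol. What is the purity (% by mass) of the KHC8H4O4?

43.2%

n(NaOH) = 0.3306 x 0.01362 = 0.004503 mol.
n(KHC8H4O4) = 0.004503 / 1 = 0.004503 mol.
mass of KHC8H4O4 = 0.004503 x 204.22 = 0.9196 g.
% purity = 0.9196 / 2.1300 x 100 = 43.2%.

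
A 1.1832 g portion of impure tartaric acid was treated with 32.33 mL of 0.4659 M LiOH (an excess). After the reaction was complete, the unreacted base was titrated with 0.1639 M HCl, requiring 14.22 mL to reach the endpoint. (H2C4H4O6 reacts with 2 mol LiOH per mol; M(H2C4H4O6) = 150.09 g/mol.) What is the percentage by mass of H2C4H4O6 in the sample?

Total n(LiOH) added = 0.4659 x 0.03233 = 0.01506 mol.
n(HCl) used = 0.1639 x 0.01422 = 0.002331 mol, which equals the excess n(LiOH).
So n(LiOH) consumed by the sample = 0.01506 - 0.002331 = 0.01273 mol.
n(H2C4H4O6) = 0.01273 / 2 = 0.006366 mol.
mass H2C4H4O6 = 0.006366 x 150.09 = 0.9555 g, so %H2C4H4O6 = 0.9555/1.1832 x 100 = 80.8%.

80.8%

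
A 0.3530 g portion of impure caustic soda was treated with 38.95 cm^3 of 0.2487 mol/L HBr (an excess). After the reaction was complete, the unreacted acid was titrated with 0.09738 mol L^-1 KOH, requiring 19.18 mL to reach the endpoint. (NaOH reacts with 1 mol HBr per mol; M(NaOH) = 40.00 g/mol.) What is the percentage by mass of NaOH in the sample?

Total n(HBr) added = 0.2487 x 0.03895 = 0.009687 mol.
n(KOH) used = 0.09738 x 0.01918 = 0.001868 mol, which equals the excess n(HBr).
So n(HBr) consumed by the sample = 0.009687 - 0.001868 = 0.007819 mol.
n(NaOH) = 0.007819 / 1 = 0.007819 mol.
mass NaOH = 0.007819 x 40.00 = 0.3128 g, so %NaOH = 0.3128/0.3530 x 100 = 88.6%.

88.6%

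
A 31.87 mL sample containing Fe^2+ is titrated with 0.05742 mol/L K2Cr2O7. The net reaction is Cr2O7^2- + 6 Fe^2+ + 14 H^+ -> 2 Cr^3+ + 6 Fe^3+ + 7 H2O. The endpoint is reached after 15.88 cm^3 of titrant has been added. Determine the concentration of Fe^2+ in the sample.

0.172 M

n(K2Cr2O7) = 0.05742 x 0.01588 = 0.0009118 mol.
From the balanced equation, 1 mol K2Cr2O7 reacts with 6 mol Fe^2+, so n(Fe^2+) = 0.0009118 x 6/1 = 0.005471 mol.
[Fe^2+] = 0.005471 / 0.03187 L = 0.172 M.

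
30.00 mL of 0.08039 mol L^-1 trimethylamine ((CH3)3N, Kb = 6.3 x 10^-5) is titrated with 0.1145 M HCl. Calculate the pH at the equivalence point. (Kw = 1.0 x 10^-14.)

n((CH3)3N) = 0.08039 x 0.03000 = 0.002412 mol; V(HCl) at equivalence = 0.002412/0.1145 = 0.02106 L.
At equivalence the base is fully converted to (CH3)3NH+; total volume = 0.05106 L, so [(CH3)3NH+] = 0.002412/0.05106 = 0.04723 M.
Ka((CH3)3NH+) = Kw/Kb = 1.0e-14 / 6.3 x 10^-5 = 1.59e-10.
[H^+] = sqrt(Ka x [(CH3)3NH+]) = sqrt(1.59e-10 x 0.04723) = 2.74e-6 M.
pH = -log(2.74e-6) = 5.56.

5.56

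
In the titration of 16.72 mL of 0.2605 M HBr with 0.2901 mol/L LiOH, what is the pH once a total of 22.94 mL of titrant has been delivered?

n(acid) = 0.2605 x 0.01672 = 0.004356 mol; n(LiOH) added = 0.2901 x 0.02294 = 0.006655 mol.
Base is in excess by 0.006655 - 0.004356 = 0.002299 mol in a total volume of 0.03966 L.
[OH^-] = 0.002299/0.03966 = 0.05798 M, so pOH = 1.24 and pH = 14.00 - 1.24 = 12.76.

12.76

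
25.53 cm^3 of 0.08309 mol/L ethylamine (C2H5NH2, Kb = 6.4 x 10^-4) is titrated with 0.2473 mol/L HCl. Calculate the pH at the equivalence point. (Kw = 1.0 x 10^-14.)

6.01

n(C2H5NH2) = 0.08309 x 0.02553 = 0.002121 mol; V(HCl) at equivalence = 0.002121/0.2473 = 0.008578 L.
At equivalence the base is fully converted to C2H5NH3+; total volume = 0.03411 L, so [C2H5NH3+] = 0.002121/0.03411 = 0.06219 M.
Ka(C2H5NH3+) = Kw/Kb = 1.0e-14 / 6.4 x 10^-4 = 1.56e-11.
[H^+] = sqrt(Ka x [C2H5NH3+]) = sqrt(1.56e-11 x 0.06219) = 9.86e-7 M.
pH = -log(9.86e-7) = 6.01.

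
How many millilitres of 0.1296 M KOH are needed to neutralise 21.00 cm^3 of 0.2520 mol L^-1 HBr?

40.8 mL

n(HBr) = 0.2520 mol/L x 0.02100 L = 0.005292 mol.
At equivalence n(KOH) = n(HBr) = 0.005292 mol.
V(KOH) = 0.005292 / 0.1296 = 0.04083 L = 40.8 mL.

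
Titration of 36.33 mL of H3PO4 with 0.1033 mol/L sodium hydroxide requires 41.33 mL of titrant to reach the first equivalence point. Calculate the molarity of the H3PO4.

0.118 M

n(NaOH) = 0.1033 x 0.04133 = 0.004269 mol.
At the first equivalence point, 1 mol OH^- react per mol H3PO4, so n(H3PO4) = 0.004269 / 1 = 0.004269 mol.
[H3PO4] = 0.004269 / 0.03633 L = 0.118 M.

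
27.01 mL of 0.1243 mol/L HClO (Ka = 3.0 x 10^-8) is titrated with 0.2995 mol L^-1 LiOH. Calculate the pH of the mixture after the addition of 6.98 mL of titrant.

7.74

Initial n(HClO) = 0.1243 x 0.02701 = 0.003357 mol.
n(LiOH) added = 0.2995 x 0.006980 = 0.002091 mol, converting that many moles of HClO to ClO-.
Remaining n(HClO) = 0.001267 mol; n(ClO-) = 0.002091 mol.
By Henderson-Hasselbalch, pH = pKa + log([A^-]/[HA]) = 7.52 + log(0.002091/0.001267) = 7.52 + (+0.22) = 7.74.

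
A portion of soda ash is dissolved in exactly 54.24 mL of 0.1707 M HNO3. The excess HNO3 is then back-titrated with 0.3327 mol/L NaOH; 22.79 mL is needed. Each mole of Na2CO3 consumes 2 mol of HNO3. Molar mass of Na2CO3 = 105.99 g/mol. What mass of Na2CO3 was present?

Total n(HNO3) added = 0.1707 x 0.05424 = 0.009259 mol.
n(NaOH) used = 0.3327 x 0.02279 = 0.007582 mol, which equals the excess n(HNO3).
So n(HNO3) consumed by the sample = 0.009259 - 0.007582 = 0.001677 mol.
n(Na2CO3) = 0.001677 / 2 = 0.0008383 mol.
mass = 0.0008383 mol x 105.99 g/mol = 0.0888 g.

0.0888 g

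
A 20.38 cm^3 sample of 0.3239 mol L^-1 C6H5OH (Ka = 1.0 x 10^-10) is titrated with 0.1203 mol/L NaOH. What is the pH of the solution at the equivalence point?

11.47

n(C6H5OH) = 0.3239 x 0.02038 = 0.006601 mol; V(NaOH) at equivalence = 0.006601/0.1203 = 0.05487 L.
At equivalence all the acid is converted to C6H5O-; total volume = 0.02038 + 0.05487 = 0.07525 L, so [C6H5O-] = 0.006601/0.07525 = 0.08772 M.
Kb = Kw/Ka = 1.0e-14 / 1.0 x 10^-10 = 0.000100.
[OH^-] = sqrt(Kb x [C6H5O-]) = sqrt(0.000100 x 0.08772) = 0.00296 M.
pOH = 2.53, so pH = 14.00 - 2.53 = 11.47.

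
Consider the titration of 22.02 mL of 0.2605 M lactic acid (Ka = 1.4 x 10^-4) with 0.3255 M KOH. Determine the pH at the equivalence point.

n(HC3H5O3) = 0.2605 x 0.02202 = 0.005736 mol; V(KOH) at equivalence = 0.005736/0.3255 = 0.01762 L.
At equivalence all the acid is converted to C3H5O3-; total volume = 0.02202 + 0.01762 = 0.03964 L, so [C3H5O3-] = 0.005736/0.03964 = 0.1447 M.
Kb = Kw/Ka = 1.0e-14 / 1.4 x 10^-4 = 7.14e-11.
[OH^-] = sqrt(Kb x [C3H5O3-]) = sqrt(7.14e-11 x 0.1447) = 3.21e-6 M.
pOH = 5.49, so pH = 14.00 - 5.49 = 8.51.

8.51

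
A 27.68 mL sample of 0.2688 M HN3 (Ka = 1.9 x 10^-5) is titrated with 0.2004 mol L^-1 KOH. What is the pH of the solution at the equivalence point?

n(HN3) = 0.2688 x 0.02768 = 0.007440 mol; V(KOH) at equivalence = 0.007440/0.2004 = 0.03713 L.
At equivalence all the acid is converted to N3-; total volume = 0.02768 + 0.03713 = 0.06481 L, so [N3-] = 0.007440/0.06481 = 0.1148 M.
Kb = Kw/Ka = 1.0e-14 / 1.9 x 10^-5 = 5.26e-10.
[OH^-] = sqrt(Kb x [N3-]) = sqrt(5.26e-10 x 0.1148) = 7.77e-6 M.
pOH = 5.11, so pH = 14.00 - 5.11 = 8.89.

8.89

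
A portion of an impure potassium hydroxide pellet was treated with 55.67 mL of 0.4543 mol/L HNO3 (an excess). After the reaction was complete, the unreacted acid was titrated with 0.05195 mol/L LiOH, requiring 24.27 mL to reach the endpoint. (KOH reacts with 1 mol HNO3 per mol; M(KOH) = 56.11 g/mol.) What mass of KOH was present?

Total n(HNO3) added = 0.4543 x 0.05567 = 0.02529 mol.
n(LiOH) used = 0.05195 x 0.02427 = 0.001261 mol, which equals the excess n(HNO3).
So n(HNO3) consumed by the sample = 0.02529 - 0.001261 = 0.02403 mol.
n(KOH) = 0.02403 / 1 = 0.02403 mol.
mass = 0.02403 mol x 56.11 g/mol = 1.35 g.

1.35 g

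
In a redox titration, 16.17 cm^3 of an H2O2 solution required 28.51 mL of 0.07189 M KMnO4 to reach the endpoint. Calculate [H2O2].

n(KMnO4) = 0.07189 x 0.02851 = 0.002050 mol.
From the balanced equation, 2 mol KMnO4 reacts with 5 mol H2O2, so n(H2O2) = 0.002050 x 5/2 = 0.005124 mol.
[H2O2] = 0.005124 / 0.01617 L = 0.317 M.

0.317 M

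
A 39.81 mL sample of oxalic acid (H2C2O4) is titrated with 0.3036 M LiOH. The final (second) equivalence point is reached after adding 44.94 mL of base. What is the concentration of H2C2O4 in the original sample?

n(LiOH) = 0.3036 x 0.04494 = 0.01364 mol.
At the final (second) equivalence point, 2 mol OH^- react per mol H2C2O4, so n(H2C2O4) = 0.01364 / 2 = 0.006822 mol.
[H2C2O4] = 0.006822 / 0.03981 L = 0.171 M.

0.171 M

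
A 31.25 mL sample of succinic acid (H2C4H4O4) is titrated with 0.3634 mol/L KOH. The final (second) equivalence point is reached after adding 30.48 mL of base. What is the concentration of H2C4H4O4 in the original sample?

n(KOH) = 0.3634 x 0.03048 = 0.01108 mol.
At the final (second) equivalence point, 2 mol OH^- react per mol H2C4H4O4, so n(H2C4H4O4) = 0.01108 / 2 = 0.005538 mol.
[H2C4H4O4] = 0.005538 / 0.03125 L = 0.177 M.

0.177 M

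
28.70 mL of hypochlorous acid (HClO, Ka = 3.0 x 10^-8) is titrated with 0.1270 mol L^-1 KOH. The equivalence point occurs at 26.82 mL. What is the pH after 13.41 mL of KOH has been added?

7.52

13.41 mL is exactly half the equivalence volume (26.82/2), i.e. the half-equivalence point.
There, n(HA) = n(A^-), so pH = pKa = -log(3.0 x 10^-8) = 7.52.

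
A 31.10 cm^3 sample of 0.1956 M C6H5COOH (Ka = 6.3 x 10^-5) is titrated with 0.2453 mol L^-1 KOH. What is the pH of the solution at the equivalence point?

n(C6H5COOH) = 0.1956 x 0.03110 = 0.006083 mol; V(KOH) at equivalence = 0.006083/0.2453 = 0.02480 L.
At equivalence all the acid is converted to C6H5COO-; total volume = 0.03110 + 0.02480 = 0.05590 L, so [C6H5COO-] = 0.006083/0.05590 = 0.1088 M.
Kb = Kw/Ka = 1.0e-14 / 6.3 x 10^-5 = 1.59e-10.
[OH^-] = sqrt(Kb x [C6H5COO-]) = sqrt(1.59e-10 x 0.1088) = 4.16e-6 M.
pOH = 5.38, so pH = 14.00 - 5.38 = 8.62.

8.62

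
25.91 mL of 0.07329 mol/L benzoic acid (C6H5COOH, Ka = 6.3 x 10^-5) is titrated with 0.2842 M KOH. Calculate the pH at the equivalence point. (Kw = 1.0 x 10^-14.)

8.48

n(C6H5COOH) = 0.07329 x 0.02591 = 0.001899 mol; V(KOH) at equivalence = 0.001899/0.2842 = 0.006682 L.
At equivalence all the acid is converted to C6H5COO-; total volume = 0.02591 + 0.006682 = 0.03259 L, so [C6H5COO-] = 0.001899/0.03259 = 0.05826 M.
Kb = Kw/Ka = 1.0e-14 / 6.3 x 10^-5 = 1.59e-10.
[OH^-] = sqrt(Kb x [C6H5COO-]) = sqrt(1.59e-10 x 0.05826) = 3.04e-6 M.
pOH = 5.52, so pH = 14.00 - 5.52 = 8.48.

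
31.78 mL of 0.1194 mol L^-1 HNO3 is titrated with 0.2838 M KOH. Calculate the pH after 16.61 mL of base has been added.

12.28

n(acid) = 0.1194 x 0.03178 = 0.003795 mol; n(KOH) added = 0.2838 x 0.01661 = 0.004714 mol.
Base is in excess by 0.004714 - 0.003795 = 0.0009194 mol in a total volume of 0.04839 L.
[OH^-] = 0.0009194/0.04839 = 0.01900 M, so pOH = 1.72 and pH = 14.00 - 1.72 = 12.28.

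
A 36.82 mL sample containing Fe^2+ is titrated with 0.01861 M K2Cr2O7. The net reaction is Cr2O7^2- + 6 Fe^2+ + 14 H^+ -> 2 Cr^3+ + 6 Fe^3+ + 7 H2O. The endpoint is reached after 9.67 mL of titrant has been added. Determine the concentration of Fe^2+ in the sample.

0.0293 M

n(K2Cr2O7) = 0.01861 x 0.009670 = 0.0001800 mol.
From the balanced equation, 1 mol K2Cr2O7 reacts with 6 mol Fe^2+, so n(Fe^2+) = 0.0001800 x 6/1 = 0.001080 mol.
[Fe^2+] = 0.001080 / 0.03682 L = 0.0293 M.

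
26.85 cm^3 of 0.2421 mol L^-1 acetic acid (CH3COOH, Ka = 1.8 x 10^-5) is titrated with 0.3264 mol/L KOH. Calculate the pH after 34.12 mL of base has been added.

12.88

n(acid) = 0.2421 x 0.02685 = 0.006500 mol; n(KOH) added = 0.3264 x 0.03412 = 0.01114 mol.
Base is in excess by 0.01114 - 0.006500 = 0.004636 mol in a total volume of 0.06097 L.
[OH^-] = 0.004636/0.06097 = 0.07604 M, so pOH = 1.12 and pH = 14.00 - 1.12 = 12.88.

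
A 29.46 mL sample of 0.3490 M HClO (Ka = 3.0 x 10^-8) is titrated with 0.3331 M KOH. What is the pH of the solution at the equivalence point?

10.38

n(HClO) = 0.3490 x 0.02946 = 0.01028 mol; V(KOH) at equivalence = 0.01028/0.3331 = 0.03087 L.
At equivalence all the acid is converted to ClO-; total volume = 0.02946 + 0.03087 = 0.06033 L, so [ClO-] = 0.01028/0.06033 = 0.1704 M.
Kb = Kw/Ka = 1.0e-14 / 3.0 x 10^-8 = 3.33e-7.
[OH^-] = sqrt(Kb x [ClO-]) = sqrt(3.33e-7 x 0.1704) = 0.000238 M.
pOH = 3.62, so pH = 14.00 - 3.62 = 10.38.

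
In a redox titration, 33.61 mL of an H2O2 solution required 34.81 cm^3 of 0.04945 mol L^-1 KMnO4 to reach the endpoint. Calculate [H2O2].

0.128 M

n(KMnO4) = 0.04945 x 0.03481 = 0.001721 mol.
From the balanced equation, 2 mol KMnO4 reacts with 5 mol H2O2, so n(H2O2) = 0.001721 x 5/2 = 0.004303 mol.
[H2O2] = 0.004303 / 0.03361 L = 0.128 M.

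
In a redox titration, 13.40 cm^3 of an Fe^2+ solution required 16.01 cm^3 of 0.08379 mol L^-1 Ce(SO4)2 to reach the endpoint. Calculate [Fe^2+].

n(Ce(SO4)2) = 0.08379 x 0.01601 = 0.001341 mol.
From the balanced equation, 1 mol Ce(SO4)2 reacts with 1 mol Fe^2+, so n(Fe^2+) = 0.001341 x 1/1 = 0.001341 mol.
[Fe^2+] = 0.001341 / 0.01340 L = 0.100 M.

0.100 M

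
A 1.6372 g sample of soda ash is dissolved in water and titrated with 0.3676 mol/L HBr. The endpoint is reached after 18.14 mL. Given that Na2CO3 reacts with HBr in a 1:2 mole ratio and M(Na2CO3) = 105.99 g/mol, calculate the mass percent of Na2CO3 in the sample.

n(HBr) = 0.3676 x 0.01814 = 0.006668 mol.
n(Na2CO3) = 0.006668 / 2 = 0.003334 mol.
mass of Na2CO3 = 0.003334 x 105.99 = 0.3534 g.
% purity = 0.3534 / 1.6372 x 100 = 21.6%.

21.6%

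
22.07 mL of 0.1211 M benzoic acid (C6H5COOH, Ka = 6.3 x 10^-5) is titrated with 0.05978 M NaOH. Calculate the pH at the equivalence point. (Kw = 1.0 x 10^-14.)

n(C6H5COOH) = 0.1211 x 0.02207 = 0.002673 mol; V(NaOH) at equivalence = 0.002673/0.05978 = 0.04471 L.
At equivalence all the acid is converted to C6H5COO-; total volume = 0.02207 + 0.04471 = 0.06678 L, so [C6H5COO-] = 0.002673/0.06678 = 0.04002 M.
Kb = Kw/Ka = 1.0e-14 / 6.3 x 10^-5 = 1.59e-10.
[OH^-] = sqrt(Kb x [C6H5COO-]) = sqrt(1.59e-10 x 0.04002) = 2.52e-6 M.
pOH = 5.60, so pH = 14.00 - 5.60 = 8.40.

8.40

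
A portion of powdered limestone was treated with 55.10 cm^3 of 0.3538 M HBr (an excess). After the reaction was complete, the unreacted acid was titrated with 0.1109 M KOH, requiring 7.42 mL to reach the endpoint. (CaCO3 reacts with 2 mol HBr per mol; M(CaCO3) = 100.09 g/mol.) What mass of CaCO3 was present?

0.934 g

Total n(HBr) added = 0.3538 x 0.05510 = 0.01949 mol.
n(KOH) used = 0.1109 x 0.007420 = 0.0008229 mol, which equals the excess n(HBr).
So n(HBr) consumed by the sample = 0.01949 - 0.0008229 = 0.01867 mol.
n(CaCO3) = 0.01867 / 2 = 0.009336 mol.
mass = 0.009336 mol x 100.09 g/mol = 0.934 g.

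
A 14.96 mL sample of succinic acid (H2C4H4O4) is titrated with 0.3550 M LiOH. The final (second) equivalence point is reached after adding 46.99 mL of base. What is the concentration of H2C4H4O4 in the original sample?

0.558 M

n(LiOH) = 0.3550 x 0.04699 = 0.01668 mol.
At the final (second) equivalence point, 2 mol OH^- react per mol H2C4H4O4, so n(H2C4H4O4) = 0.01668 / 2 = 0.008341 mol.
[H2C4H4O4] = 0.008341 / 0.01496 L = 0.558 M.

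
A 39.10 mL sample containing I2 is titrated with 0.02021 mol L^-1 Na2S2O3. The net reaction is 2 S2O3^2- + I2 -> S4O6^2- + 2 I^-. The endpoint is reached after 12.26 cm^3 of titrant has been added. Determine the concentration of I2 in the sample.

n(Na2S2O3) = 0.02021 x 0.01226 = 0.0002478 mol.
From the balanced equation, 2 mol Na2S2O3 reacts with 1 mol I2, so n(I2) = 0.0002478 x 1/2 = 0.0001239 mol.
[I2] = 0.0001239 / 0.03910 L = 0.00317 M.

0.00317 M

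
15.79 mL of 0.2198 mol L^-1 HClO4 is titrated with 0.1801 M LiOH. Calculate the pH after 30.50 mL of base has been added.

12.64

n(acid) = 0.2198 x 0.01579 = 0.003471 mol; n(LiOH) added = 0.1801 x 0.03050 = 0.005493 mol.
Base is in excess by 0.005493 - 0.003471 = 0.002022 mol in a total volume of 0.04629 L.
[OH^-] = 0.002022/0.04629 = 0.04369 M, so pOH = 1.36 and pH = 14.00 - 1.36 = 12.64.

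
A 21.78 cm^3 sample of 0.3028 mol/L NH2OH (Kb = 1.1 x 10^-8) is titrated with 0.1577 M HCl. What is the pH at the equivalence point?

3.51

n(NH2OH) = 0.3028 x 0.02178 = 0.006595 mol; V(HCl) at equivalence = 0.006595/0.1577 = 0.04182 L.
At equivalence the base is fully converted to NH3OH+; total volume = 0.06360 L, so [NH3OH+] = 0.006595/0.06360 = 0.1037 M.
Ka(NH3OH+) = Kw/Kb = 1.0e-14 / 1.1 x 10^-8 = 9.09e-7.
[H^+] = sqrt(Ka x [NH3OH+]) = sqrt(9.09e-7 x 0.1037) = 0.000307 M.
pH = -log(0.000307) = 3.51.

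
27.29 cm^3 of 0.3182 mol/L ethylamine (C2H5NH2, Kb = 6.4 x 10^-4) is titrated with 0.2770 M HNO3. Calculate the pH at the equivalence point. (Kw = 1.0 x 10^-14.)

5.82

n(C2H5NH2) = 0.3182 x 0.02729 = 0.008684 mol; V(HNO3) at equivalence = 0.008684/0.2770 = 0.03135 L.
At equivalence the base is fully converted to C2H5NH3+; total volume = 0.05864 L, so [C2H5NH3+] = 0.008684/0.05864 = 0.1481 M.
Ka(C2H5NH3+) = Kw/Kb = 1.0e-14 / 6.4 x 10^-4 = 1.56e-11.
[H^+] = sqrt(Ka x [C2H5NH3+]) = sqrt(1.56e-11 x 0.1481) = 1.52e-6 M.
pH = -log(1.52e-6) = 5.82.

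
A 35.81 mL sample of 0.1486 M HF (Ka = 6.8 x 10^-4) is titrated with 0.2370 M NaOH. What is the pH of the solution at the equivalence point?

8.06

n(HF) = 0.1486 x 0.03581 = 0.005321 mol; V(NaOH) at equivalence = 0.005321/0.2370 = 0.02245 L.
At equivalence all the acid is converted to F-; total volume = 0.03581 + 0.02245 = 0.05826 L, so [F-] = 0.005321/0.05826 = 0.09133 M.
Kb = Kw/Ka = 1.0e-14 / 6.8 x 10^-4 = 1.47e-11.
[OH^-] = sqrt(Kb x [F-]) = sqrt(1.47e-11 x 0.09133) = 1.16e-6 M.
pOH = 5.94, so pH = 14.00 - 5.94 = 8.06.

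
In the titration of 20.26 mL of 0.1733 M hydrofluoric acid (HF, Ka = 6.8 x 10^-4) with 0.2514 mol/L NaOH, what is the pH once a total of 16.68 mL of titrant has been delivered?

12.27

n(acid) = 0.1733 x 0.02026 = 0.003511 mol; n(NaOH) added = 0.2514 x 0.01668 = 0.004193 mol.
Base is in excess by 0.004193 - 0.003511 = 0.0006823 mol in a total volume of 0.03694 L.
[OH^-] = 0.0006823/0.03694 = 0.01847 M, so pOH = 1.73 and pH = 14.00 - 1.73 = 12.27.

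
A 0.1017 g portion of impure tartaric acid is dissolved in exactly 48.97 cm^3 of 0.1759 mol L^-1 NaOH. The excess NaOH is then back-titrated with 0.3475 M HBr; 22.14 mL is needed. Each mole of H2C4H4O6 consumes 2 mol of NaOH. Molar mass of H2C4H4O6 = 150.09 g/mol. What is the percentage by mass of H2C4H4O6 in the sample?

67.9%

Total n(NaOH) added = 0.1759 x 0.04897 = 0.008614 mol.
n(HBr) used = 0.3475 x 0.02214 = 0.007694 mol, which equals the excess n(NaOH).
So n(NaOH) consumed by the sample = 0.008614 - 0.007694 = 0.0009202 mol.
n(H2C4H4O6) = 0.0009202 / 2 = 0.0004601 mol.
mass H2C4H4O6 = 0.0004601 x 150.09 = 0.06905 g, so %H2C4H4O6 = 0.06905/0.1017 x 100 = 67.9%.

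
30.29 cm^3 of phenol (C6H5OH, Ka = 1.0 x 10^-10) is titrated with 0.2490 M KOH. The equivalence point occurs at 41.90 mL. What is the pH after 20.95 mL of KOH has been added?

20.95 mL is exactly half the equivalence volume (41.90/2), i.e. the half-equivalence point.
There, n(HA) = n(A^-), so pH = pKa = -log(1.0 x 10^-10) = 10.00.

10.00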